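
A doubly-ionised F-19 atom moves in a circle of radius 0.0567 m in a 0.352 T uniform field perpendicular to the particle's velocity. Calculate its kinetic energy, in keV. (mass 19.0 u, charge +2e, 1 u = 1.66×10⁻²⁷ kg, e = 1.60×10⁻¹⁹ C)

K ≈ 4.04 keV

v = qBr/m = (2×1.60×10^-19)(0.352)(0.0567) / (3.15×10^-26) = 2.02×10^5 m/s.
K = ½mv² = 0.5·(3.15×10^-26)·(2.02×10^5)² = 6.47×10^-16 J = 4.04 keV.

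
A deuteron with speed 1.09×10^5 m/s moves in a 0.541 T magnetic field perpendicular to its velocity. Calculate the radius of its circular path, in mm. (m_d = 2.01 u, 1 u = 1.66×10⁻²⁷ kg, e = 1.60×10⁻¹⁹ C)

r ≈ 4.20 mm

The magnetic force provides the centripetal force: qvB = mv²/r, so r = mv/(qB).
r = (3.34×10^-27 kg)(1.09×10^5 m/s) / [(1×1.60×10^-19 C)(0.541 T)] = 4.20×10^-3 m.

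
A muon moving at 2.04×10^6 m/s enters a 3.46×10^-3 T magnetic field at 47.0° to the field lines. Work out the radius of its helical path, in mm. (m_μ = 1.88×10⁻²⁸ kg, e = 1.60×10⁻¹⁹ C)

Only the perpendicular component v⊥ = v sin47.0° = 1.49×10^6 m/s is bent by the field.
r = m v⊥ /(qB) = (1.88×10^-28)(1.49×10^6) / [(1×1.60×10^-19)(3.46×10^-3)] = 0.507 m.

r ≈ 507 mm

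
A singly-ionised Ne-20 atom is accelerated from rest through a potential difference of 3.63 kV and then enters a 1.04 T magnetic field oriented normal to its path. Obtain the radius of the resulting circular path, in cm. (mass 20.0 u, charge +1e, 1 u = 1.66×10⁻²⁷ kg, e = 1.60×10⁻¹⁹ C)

The kinetic energy gained is K = qV = (1×1.60×10^-19)(3630) = 5.81×10^-16 J.
v = √(2K/m) = 1.87×10^5 m/s.
r = mv/(qB) = (3.32×10^-26)(1.87×10^5) / [(1×1.60×10^-19)(1.04)] = 0.0373 m.

r ≈ 3.73 cm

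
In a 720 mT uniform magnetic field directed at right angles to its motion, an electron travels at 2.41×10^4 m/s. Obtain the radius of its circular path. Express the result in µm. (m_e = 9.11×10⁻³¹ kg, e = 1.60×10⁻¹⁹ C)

The magnetic force provides the centripetal force: qvB = mv²/r, so r = mv/(qB).
r = (9.11×10^-31 kg)(2.41×10^4 m/s) / [(1×1.60×10^-19 C)(0.720 T)] = 1.91×10^-7 m.

r ≈ 0.191 µm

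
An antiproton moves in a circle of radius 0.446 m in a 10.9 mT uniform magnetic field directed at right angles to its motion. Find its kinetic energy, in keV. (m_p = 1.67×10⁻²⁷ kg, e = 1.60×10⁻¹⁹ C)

v = qBr/m = (1×1.60×10^-19)(0.0109)(0.446) / (1.67×10^-27) = 4.66×10^5 m/s.
K = ½mv² = 0.5·(1.67×10^-27)·(4.66×10^5)² = 1.81×10^-16 J = 1.13 keV.

K ≈ 1.13 keV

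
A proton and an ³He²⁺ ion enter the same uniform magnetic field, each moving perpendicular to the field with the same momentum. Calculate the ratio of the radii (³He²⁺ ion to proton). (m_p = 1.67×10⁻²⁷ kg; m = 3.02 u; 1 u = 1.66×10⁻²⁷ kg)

r = p/(qB) ⇒ at equal p, r ∝ 1/q.
r_{³He²⁺ ion}/r_{proton} = 0.500.

ratio ≈ 0.500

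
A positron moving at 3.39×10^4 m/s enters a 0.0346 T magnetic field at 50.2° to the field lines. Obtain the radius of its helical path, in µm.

Only the perpendicular component v⊥ = v sin50.2° = 2.60×10^4 m/s is bent by the field.
r = m v⊥ /(qB) = (9.11×10^-31)(2.60×10^4) / [(1×1.60×10^-19)(0.0346)] = 4.29×10^-6 m.

r ≈ 4.29 µm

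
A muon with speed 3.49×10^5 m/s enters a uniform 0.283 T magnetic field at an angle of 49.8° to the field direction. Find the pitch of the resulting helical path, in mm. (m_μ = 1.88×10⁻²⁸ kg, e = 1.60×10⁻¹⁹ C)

pitch ≈ 5.88 mm

The velocity component along B is v∥ = v cos49.8° = 2.25×10^5 m/s.
The cyclotron period T = 2πm/(qB) = 2.61×10^-8 s is set by m, q, B alone.
Pitch = v∥·T = (2.25×10^5)(2.61×10^-8) = 5.88×10^-3 m.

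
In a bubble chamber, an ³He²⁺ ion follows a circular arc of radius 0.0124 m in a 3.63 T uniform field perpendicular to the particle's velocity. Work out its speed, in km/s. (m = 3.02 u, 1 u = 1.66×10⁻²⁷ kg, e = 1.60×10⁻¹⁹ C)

v ≈ 2870 km/s

From qvB = mv²/r, v = qBr/m.
v = (2×1.60×10^-19)(3.63)(0.0124) / (5.01×10^-27) = 2.87×10^6 m/s.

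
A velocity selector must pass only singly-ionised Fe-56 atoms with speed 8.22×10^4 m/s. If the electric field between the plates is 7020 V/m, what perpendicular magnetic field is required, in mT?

B ≈ 85.4 mT

qE = qvB ⇒ B = E/v = (7020) / (8.22×10^4) = 0.0854 T.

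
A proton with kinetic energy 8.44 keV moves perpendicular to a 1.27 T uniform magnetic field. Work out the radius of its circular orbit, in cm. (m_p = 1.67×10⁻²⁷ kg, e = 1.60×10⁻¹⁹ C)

r ≈ 1.05 cm

Convert the energy: K = 8.44 keV = 1.35×10^-15 J.
v = √(2K/m) = √(2·1.35×10^-15/1.67×10^-27) = 1.27×10^6 m/s.
r = mv/(qB) = (1.67×10^-27)(1.27×10^6) / [(1×1.60×10^-19)(1.27)] = 0.0105 m.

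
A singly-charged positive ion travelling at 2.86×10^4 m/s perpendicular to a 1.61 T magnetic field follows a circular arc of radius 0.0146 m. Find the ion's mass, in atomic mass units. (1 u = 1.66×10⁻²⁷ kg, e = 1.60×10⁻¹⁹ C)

qvB = mv²/r ⇒ m = qBr/v.
m = (1×1.60×10^-19)(1.61)(0.0146) / (2.86×10^4) = 1.32×10^-25 kg = 79.2 u.

m ≈ 79.2 u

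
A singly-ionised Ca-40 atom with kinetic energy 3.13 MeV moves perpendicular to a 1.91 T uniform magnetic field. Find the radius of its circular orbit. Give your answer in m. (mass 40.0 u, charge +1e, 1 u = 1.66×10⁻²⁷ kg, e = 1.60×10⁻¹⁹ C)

Convert the energy: K = 3.13 MeV = 5.01×10^-13 J.
v = √(2K/m) = √(2·5.01×10^-13/6.64×10^-26) = 3.88×10^6 m/s.
r = mv/(qB) = (6.64×10^-26)(3.88×10^6) / [(1×1.60×10^-19)(1.91)] = 0.844 m.

r ≈ 0.844 m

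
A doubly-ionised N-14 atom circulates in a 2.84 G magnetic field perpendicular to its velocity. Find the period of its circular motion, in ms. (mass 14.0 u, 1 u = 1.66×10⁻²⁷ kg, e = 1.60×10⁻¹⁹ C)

The cyclotron period is independent of speed: T = 2πm/(qB).
T = 2π(2.32×10^-26) / [(2×1.60×10^-19)(2.84×10^-4)] = 1.61×10^-3 s.

T ≈ 1.61 ms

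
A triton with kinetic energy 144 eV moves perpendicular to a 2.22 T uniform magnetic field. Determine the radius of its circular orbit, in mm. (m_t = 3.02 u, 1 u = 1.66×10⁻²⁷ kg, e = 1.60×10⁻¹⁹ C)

Convert the energy: K = 144 eV = 2.30×10^-17 J.
v = √(2K/m) = √(2·2.30×10^-17/5.01×10^-27) = 9.59×10^4 m/s.
r = mv/(qB) = (5.01×10^-27)(9.59×10^4) / [(1×1.60×10^-19)(2.22)] = 1.35×10^-3 m.

r ≈ 1.35 mm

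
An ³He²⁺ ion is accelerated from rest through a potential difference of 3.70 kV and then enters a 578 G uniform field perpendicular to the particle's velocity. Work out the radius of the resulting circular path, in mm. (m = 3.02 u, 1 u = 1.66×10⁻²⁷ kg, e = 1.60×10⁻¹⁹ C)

r ≈ 186 mm

The kinetic energy gained is K = qV = (2×1.60×10^-19)(3700) = 1.18×10^-15 J.
v = √(2K/m) = 6.87×10^5 m/s.
r = mv/(qB) = (5.01×10^-27)(6.87×10^5) / [(2×1.60×10^-19)(0.0578)] = 0.186 m.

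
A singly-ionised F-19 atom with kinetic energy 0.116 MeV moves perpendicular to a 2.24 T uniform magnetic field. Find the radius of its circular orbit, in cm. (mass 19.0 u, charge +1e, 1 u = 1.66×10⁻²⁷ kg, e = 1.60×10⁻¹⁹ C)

Convert the energy: K = 0.116 MeV = 1.86×10^-14 J.
v = √(2K/m) = √(2·1.86×10^-14/3.15×10^-26) = 1.08×10^6 m/s.
r = mv/(qB) = (3.15×10^-26)(1.08×10^6) / [(1×1.60×10^-19)(2.24)] = 0.0955 m.

r ≈ 9.55 cm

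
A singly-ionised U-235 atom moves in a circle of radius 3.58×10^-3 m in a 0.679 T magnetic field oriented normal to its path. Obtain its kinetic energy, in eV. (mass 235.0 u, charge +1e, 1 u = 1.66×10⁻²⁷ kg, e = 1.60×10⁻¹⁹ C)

K ≈ 1.21 eV

v = qBr/m = (1×1.60×10^-19)(0.679)(3.58×10^-3) / (3.90×10^-25) = 997 m/s.
K = ½mv² = 0.5·(3.90×10^-25)·(997)² = 1.94×10^-19 J = 1.21 eV.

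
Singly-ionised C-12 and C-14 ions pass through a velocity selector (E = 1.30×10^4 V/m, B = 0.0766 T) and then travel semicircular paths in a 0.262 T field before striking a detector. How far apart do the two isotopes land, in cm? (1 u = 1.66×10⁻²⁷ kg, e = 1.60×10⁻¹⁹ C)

Δd ≈ 2.69 cm

Both emerge at v = E/B₁ = 1.70×10^5 m/s.
r = mv/(qB₂), so r₁ = 0.0806 m and r₂ = 0.0941 m, giving Δr = 0.0134 m.
After a semicircle each ion lands a diameter 2r from the entry slit, so the separation is 2Δr = 0.0269 m.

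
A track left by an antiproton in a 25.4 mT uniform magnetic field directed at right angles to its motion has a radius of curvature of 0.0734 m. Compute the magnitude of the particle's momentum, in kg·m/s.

Since qvB = mv²/r, the momentum p = mv = qBr.
p = (1×1.60×10^-19)(0.0254)(0.0734) = 2.98×10^-22 kg·m/s.

p ≈ 2.98×10^-22 kg·m/s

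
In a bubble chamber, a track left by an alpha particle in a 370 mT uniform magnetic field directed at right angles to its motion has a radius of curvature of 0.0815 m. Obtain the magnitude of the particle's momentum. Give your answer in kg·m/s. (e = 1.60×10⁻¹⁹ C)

p ≈ 9.65×10^-21 kg·m/s

Since qvB = mv²/r, the momentum p = mv = qBr.
p = (2×1.60×10^-19)(0.370)(0.0815) = 9.65×10^-21 kg·m/s.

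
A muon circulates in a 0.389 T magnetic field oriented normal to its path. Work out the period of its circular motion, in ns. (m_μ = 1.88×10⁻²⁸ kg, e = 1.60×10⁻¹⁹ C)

T ≈ 19.0 ns

The cyclotron period is independent of speed: T = 2πm/(qB).
T = 2π(1.88×10^-28) / [(1×1.60×10^-19)(0.389)] = 1.90×10^-8 s.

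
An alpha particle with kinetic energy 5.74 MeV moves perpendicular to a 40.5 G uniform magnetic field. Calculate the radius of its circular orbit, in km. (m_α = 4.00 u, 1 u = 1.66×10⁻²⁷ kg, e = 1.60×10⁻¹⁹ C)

r ≈ 0.0852 km

Convert the energy: K = 5.74 MeV = 9.18×10^-13 J.
v = √(2K/m) = √(2·9.18×10^-13/6.64×10^-27) = 1.66×10^7 m/s.
r = mv/(qB) = (6.64×10^-27)(1.66×10^7) / [(2×1.60×10^-19)(4.05×10^-3)] = 85.2 m.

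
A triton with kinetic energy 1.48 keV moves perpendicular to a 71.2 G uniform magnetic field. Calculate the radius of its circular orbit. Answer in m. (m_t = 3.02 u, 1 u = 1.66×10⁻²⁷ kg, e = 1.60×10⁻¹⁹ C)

r ≈ 1.35 m

Convert the energy: K = 1.48 keV = 2.37×10^-16 J.
v = √(2K/m) = √(2·2.37×10^-16/5.01×10^-27) = 3.07×10^5 m/s.
r = mv/(qB) = (5.01×10^-27)(3.07×10^5) / [(1×1.60×10^-19)(7.12×10^-3)] = 1.35 m.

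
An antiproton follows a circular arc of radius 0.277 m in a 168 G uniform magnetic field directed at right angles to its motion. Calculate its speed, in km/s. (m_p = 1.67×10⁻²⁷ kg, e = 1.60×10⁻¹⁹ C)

From qvB = mv²/r, v = qBr/m.
v = (1×1.60×10^-19)(0.0168)(0.277) / (1.67×10^-27) = 4.46×10^5 m/s.

v ≈ 446 km/s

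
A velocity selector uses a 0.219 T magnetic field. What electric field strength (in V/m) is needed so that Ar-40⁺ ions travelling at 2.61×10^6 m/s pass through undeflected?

E ≈ 5.72×10^5 V/m

qE = qvB ⇒ E = vB = (2.61×10^6)(0.219) = 5.72×10^5 V/m.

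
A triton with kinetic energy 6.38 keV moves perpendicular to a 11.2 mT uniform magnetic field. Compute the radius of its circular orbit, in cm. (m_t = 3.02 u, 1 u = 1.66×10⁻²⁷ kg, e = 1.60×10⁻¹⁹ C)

r ≈ 179 cm

Convert the energy: K = 6.38 keV = 1.02×10^-15 J.
v = √(2K/m) = √(2·1.02×10^-15/5.01×10^-27) = 6.38×10^5 m/s.
r = mv/(qB) = (5.01×10^-27)(6.38×10^5) / [(1×1.60×10^-19)(0.0112)] = 1.79 m.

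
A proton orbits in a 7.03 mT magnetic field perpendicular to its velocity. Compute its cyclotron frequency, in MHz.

f = qB/(2πm) = (1×1.60×10^-19)(7.03×10^-3) / [2π(1.67×10^-27)] = 1.07×10^5 Hz.

f ≈ 0.107 MHz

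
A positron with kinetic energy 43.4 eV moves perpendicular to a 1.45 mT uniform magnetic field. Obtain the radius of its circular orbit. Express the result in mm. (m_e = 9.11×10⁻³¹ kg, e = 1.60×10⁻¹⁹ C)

Convert the energy: K = 43.4 eV = 6.94×10^-18 J.
v = √(2K/m) = √(2·6.94×10^-18/9.11×10^-31) = 3.90×10^6 m/s.
r = mv/(qB) = (9.11×10^-31)(3.90×10^6) / [(1×1.60×10^-19)(1.45×10^-3)] = 0.0153 m.

r ≈ 15.3 mm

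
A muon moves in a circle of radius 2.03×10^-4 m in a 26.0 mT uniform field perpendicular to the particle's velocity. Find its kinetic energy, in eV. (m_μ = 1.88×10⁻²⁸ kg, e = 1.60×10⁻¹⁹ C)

K ≈ 0.0119 eV

v = qBr/m = (1×1.60×10^-19)(0.0260)(2.03×10^-4) / (1.88×10^-28) = 4490 m/s.
K = ½mv² = 0.5·(1.88×10^-28)·(4490)² = 1.90×10^-21 J = 0.0119 eV.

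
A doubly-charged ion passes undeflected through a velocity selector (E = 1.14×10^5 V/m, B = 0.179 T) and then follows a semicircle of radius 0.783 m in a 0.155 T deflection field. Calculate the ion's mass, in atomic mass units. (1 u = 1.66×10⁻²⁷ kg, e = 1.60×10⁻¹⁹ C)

v = E/B₁ = 6.37×10^5 m/s.
From r = mv/(qB₂), m = qB₂r/v = (2×1.60×10^-19)(0.155)(0.783) / (6.37×10^5) = 6.10×10^-26 kg.
In atomic mass units: m = 6.10×10^-26 / 1.66×10^-27 = 36.7 u.

m ≈ 36.7 u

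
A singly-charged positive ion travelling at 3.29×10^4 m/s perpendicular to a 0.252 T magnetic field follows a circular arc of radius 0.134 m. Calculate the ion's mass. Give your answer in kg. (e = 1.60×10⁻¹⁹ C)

m ≈ 1.64×10^-25 kg

qvB = mv²/r ⇒ m = qBr/v.
m = (1×1.60×10^-19)(0.252)(0.134) / (3.29×10^4) = 1.64×10^-25 kg.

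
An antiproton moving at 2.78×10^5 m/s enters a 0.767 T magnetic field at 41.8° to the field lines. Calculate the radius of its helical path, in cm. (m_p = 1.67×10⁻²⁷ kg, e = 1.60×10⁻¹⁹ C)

r ≈ 0.252 cm

Only the perpendicular component v⊥ = v sin41.8° = 1.85×10^5 m/s is bent by the field.
r = m v⊥ /(qB) = (1.67×10^-27)(1.85×10^5) / [(1×1.60×10^-19)(0.767)] = 2.52×10^-3 m.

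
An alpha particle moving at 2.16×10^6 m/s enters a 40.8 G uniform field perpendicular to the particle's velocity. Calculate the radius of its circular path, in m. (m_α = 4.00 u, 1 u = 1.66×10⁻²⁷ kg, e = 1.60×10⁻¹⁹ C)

r ≈ 11.0 m

The magnetic force provides the centripetal force: qvB = mv²/r, so r = mv/(qB).
r = (6.64×10^-27 kg)(2.16×10^6 m/s) / [(2×1.60×10^-19 C)(4.08×10^-3 T)] = 11.0 m.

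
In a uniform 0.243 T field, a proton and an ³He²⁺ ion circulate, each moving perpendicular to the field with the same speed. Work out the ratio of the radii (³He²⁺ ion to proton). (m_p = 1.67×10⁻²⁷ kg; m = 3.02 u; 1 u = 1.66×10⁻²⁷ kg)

r = mv/(qB) ⇒ at equal v, r ∝ m/q.
r_{³He²⁺ ion}/r_{proton} = 1.50.

ratio ≈ 1.50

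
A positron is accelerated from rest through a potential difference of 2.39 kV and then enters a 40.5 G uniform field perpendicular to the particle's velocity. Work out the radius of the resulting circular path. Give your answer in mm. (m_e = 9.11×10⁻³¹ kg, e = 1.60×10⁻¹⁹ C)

r ≈ 40.7 mm

The kinetic energy gained is K = qV = (1×1.60×10^-19)(2390) = 3.82×10^-16 J.
v = √(2K/m) = 2.90×10^7 m/s.
r = mv/(qB) = (9.11×10^-31)(2.90×10^7) / [(1×1.60×10^-19)(4.05×10^-3)] = 0.0407 m.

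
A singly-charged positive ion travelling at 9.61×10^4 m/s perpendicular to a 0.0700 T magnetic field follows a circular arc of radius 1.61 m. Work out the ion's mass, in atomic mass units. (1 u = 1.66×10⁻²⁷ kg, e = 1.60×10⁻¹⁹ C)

m ≈ 113 u

qvB = mv²/r ⇒ m = qBr/v.
m = (1×1.60×10^-19)(0.0700)(1.61) / (9.61×10^4) = 1.88×10^-25 kg = 113 u.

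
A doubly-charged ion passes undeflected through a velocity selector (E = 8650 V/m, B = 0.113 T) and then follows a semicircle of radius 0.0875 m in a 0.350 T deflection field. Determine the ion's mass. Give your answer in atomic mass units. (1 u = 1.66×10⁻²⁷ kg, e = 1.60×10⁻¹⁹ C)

m ≈ 77.1 u

v = E/B₁ = 7.65×10^4 m/s.
From r = mv/(qB₂), m = qB₂r/v = (2×1.60×10^-19)(0.350)(0.0875) / (7.65×10^4) = 1.28×10^-25 kg.
In atomic mass units: m = 1.28×10^-25 / 1.66×10^-27 = 77.1 u.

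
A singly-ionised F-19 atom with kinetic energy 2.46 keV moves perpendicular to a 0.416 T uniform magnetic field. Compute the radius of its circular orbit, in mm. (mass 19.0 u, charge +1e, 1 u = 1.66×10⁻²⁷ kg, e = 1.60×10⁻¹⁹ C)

r ≈ 74.9 mm

Convert the energy: K = 2.46 keV = 3.94×10^-16 J.
v = √(2K/m) = √(2·3.94×10^-16/3.15×10^-26) = 1.58×10^5 m/s.
r = mv/(qB) = (3.15×10^-26)(1.58×10^5) / [(1×1.60×10^-19)(0.416)] = 0.0749 m.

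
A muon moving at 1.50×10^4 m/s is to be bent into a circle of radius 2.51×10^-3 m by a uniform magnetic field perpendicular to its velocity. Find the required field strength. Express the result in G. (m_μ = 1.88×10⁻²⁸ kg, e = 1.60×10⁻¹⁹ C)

B ≈ 70.2 G

qvB = mv²/r gives B = mv/(qr).
B = (1.88×10^-28)(1.50×10^4) / [(1×1.60×10^-19)(2.51×10^-3)] = 7.02×10^-3 T.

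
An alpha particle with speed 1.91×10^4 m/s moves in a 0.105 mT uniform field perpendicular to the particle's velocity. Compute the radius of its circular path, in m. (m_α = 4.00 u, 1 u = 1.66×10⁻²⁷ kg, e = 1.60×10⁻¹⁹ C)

r ≈ 3.77 m

The magnetic force provides the centripetal force: qvB = mv²/r, so r = mv/(qB).
r = (6.64×10^-27 kg)(1.91×10^4 m/s) / [(2×1.60×10^-19 C)(1.05×10^-4 T)] = 3.77 m.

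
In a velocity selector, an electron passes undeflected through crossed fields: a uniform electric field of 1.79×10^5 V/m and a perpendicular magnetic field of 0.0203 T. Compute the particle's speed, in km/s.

v ≈ 8820 km/s

For zero net force, qE = qvB, so v = E/B.
v = (1.79×10^5) / (0.0203) = 8.82×10^6 m/s.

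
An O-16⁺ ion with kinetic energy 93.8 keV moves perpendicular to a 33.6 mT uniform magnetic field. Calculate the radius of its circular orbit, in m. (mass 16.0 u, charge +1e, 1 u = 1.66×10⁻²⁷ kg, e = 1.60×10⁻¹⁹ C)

Convert the energy: K = 93.8 keV = 1.50×10^-14 J.
v = √(2K/m) = √(2·1.50×10^-14/2.66×10^-26) = 1.06×10^6 m/s.
r = mv/(qB) = (2.66×10^-26)(1.06×10^6) / [(1×1.60×10^-19)(0.0336)] = 5.25 m.

r ≈ 5.25 m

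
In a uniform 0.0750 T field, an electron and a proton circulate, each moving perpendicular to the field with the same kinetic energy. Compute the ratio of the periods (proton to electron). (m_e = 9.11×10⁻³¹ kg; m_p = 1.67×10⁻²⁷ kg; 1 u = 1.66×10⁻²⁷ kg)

T = 2πm/(qB) is independent of speed, so T₂/T₁ = (m₂/q₂)/(m₁/q₁).
T_{proton}/T_{electron} = (1.67×10^-27/1e) / (9.11×10^-31/1e) = 1830.

ratio ≈ 1830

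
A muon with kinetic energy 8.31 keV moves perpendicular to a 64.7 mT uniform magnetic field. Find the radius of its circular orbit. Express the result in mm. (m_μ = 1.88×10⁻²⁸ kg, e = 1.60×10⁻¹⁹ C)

Convert the energy: K = 8.31 keV = 1.33×10^-15 J.
v = √(2K/m) = √(2·1.33×10^-15/1.88×10^-28) = 3.76×10^6 m/s.
r = mv/(qB) = (1.88×10^-28)(3.76×10^6) / [(1×1.60×10^-19)(0.0647)] = 0.0683 m.

r ≈ 68.3 mm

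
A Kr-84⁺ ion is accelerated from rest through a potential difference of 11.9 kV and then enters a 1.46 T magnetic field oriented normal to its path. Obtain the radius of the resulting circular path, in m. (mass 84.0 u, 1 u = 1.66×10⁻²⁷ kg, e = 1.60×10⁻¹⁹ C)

The kinetic energy gained is K = qV = (1×1.60×10^-19)(1.19×10^4) = 1.90×10^-15 J.
v = √(2K/m) = 1.65×10^5 m/s.
r = mv/(qB) = (1.39×10^-25)(1.65×10^5) / [(1×1.60×10^-19)(1.46)] = 0.0986 m.

r ≈ 0.0986 m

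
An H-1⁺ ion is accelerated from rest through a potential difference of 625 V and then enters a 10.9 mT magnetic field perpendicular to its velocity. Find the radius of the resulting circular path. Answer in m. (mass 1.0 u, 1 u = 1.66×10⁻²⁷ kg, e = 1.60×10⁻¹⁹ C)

The kinetic energy gained is K = qV = (1×1.60×10^-19)(625) = 1.00×10^-16 J.
v = √(2K/m) = 3.47×10^5 m/s.
r = mv/(qB) = (1.66×10^-27)(3.47×10^5) / [(1×1.60×10^-19)(0.0109)] = 0.330 m.

r ≈ 0.330 m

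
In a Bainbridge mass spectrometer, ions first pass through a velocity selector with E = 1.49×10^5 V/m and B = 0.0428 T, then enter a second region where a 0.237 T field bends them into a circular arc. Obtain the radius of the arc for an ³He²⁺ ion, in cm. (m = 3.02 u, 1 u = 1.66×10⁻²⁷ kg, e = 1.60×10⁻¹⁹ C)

The selector passes v = E/B = 1.49×10^5/0.0428 = 3.48×10^6 m/s.
In the deflection region, r = mv/(qB₂) = (5.01×10^-27)(3.48×10^6) / [(2×1.60×10^-19)(0.237)] = 0.230 m.

r ≈ 23.0 cm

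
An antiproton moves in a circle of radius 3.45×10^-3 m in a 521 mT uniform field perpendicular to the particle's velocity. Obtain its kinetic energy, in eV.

K ≈ 155 eV

v = qBr/m = (1×1.60×10^-19)(0.521)(3.45×10^-3) / (1.67×10^-27) = 1.72×10^5 m/s.
K = ½mv² = 0.5·(1.67×10^-27)·(1.72×10^5)² = 2.48×10^-17 J = 155 eV.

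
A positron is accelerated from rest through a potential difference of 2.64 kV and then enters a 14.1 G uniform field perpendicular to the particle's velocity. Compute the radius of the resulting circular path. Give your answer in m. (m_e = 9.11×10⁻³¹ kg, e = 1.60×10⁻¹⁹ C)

The kinetic energy gained is K = qV = (1×1.60×10^-19)(2640) = 4.22×10^-16 J.
v = √(2K/m) = 3.05×10^7 m/s.
r = mv/(qB) = (9.11×10^-31)(3.05×10^7) / [(1×1.60×10^-19)(1.41×10^-3)] = 0.123 m.

r ≈ 0.123 m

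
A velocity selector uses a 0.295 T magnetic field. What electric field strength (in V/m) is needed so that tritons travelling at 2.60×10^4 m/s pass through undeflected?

qE = qvB ⇒ E = vB = (2.60×10^4)(0.295) = 7670 V/m.

E ≈ 7670 V/m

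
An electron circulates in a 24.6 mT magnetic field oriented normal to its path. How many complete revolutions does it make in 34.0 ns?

N = 23

T = 2πm/(qB) = 2π(9.11×10^-31) / [(1×1.60×10^-19)(0.0246)] = 1.4543×10^-9 s.
N = t/T = 3.40×10^-8 / 1.4543×10^-9 ≈ 23.38, so 23 complete revolutions.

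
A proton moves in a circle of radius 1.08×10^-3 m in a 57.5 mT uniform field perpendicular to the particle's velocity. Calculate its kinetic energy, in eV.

K ≈ 0.185 eV

v = qBr/m = (1×1.60×10^-19)(0.0575)(1.08×10^-3) / (1.67×10^-27) = 5950 m/s.
K = ½mv² = 0.5·(1.67×10^-27)·(5950)² = 2.96×10^-20 J = 0.185 eV.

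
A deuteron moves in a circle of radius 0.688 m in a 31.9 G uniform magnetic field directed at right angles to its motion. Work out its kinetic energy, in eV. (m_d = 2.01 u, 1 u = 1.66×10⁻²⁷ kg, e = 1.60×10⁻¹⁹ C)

v = qBr/m = (1×1.60×10^-19)(3.19×10^-3)(0.688) / (3.34×10^-27) = 1.05×10^5 m/s.
K = ½mv² = 0.5·(3.34×10^-27)·(1.05×10^5)² = 1.85×10^-17 J = 115 eV.

K ≈ 115 eV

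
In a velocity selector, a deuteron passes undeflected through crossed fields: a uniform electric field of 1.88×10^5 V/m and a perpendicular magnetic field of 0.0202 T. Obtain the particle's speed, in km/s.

For zero net force, qE = qvB, so v = E/B.
v = (1.88×10^5) / (0.0202) = 9.31×10^6 m/s.

v ≈ 9310 km/s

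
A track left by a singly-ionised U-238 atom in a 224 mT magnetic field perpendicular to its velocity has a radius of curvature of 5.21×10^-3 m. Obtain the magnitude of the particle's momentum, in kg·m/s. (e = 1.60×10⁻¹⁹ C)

p ≈ 1.87×10^-22 kg·m/s

Since qvB = mv²/r, the momentum p = mv = qBr.
p = (1×1.60×10^-19)(0.224)(5.21×10^-3) = 1.87×10^-22 kg·m/s.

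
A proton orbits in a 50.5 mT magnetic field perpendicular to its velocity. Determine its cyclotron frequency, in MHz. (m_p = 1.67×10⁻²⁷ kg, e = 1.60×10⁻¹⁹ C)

f = qB/(2πm) = (1×1.60×10^-19)(0.0505) / [2π(1.67×10^-27)] = 7.70×10^5 Hz.

f ≈ 0.770 MHz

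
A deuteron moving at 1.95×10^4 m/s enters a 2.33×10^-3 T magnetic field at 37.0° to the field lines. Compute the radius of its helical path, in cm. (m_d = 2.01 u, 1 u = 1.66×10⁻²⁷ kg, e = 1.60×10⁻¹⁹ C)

r ≈ 10.5 cm

Only the perpendicular component v⊥ = v sin37.0° = 1.17×10^4 m/s is bent by the field.
r = m v⊥ /(qB) = (3.34×10^-27)(1.17×10^4) / [(1×1.60×10^-19)(2.33×10^-3)] = 0.105 m.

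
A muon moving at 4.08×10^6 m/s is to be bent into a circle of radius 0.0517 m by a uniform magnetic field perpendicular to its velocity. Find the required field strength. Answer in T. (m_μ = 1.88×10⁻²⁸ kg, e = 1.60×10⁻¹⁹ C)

B ≈ 0.0927 T

qvB = mv²/r gives B = mv/(qr).
B = (1.88×10^-28)(4.08×10^6) / [(1×1.60×10^-19)(0.0517)] = 0.0927 T.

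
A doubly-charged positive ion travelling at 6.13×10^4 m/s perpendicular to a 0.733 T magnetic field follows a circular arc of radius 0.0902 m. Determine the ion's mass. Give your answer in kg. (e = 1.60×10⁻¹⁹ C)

qvB = mv²/r ⇒ m = qBr/v.
m = (2×1.60×10^-19)(0.733)(0.0902) / (6.13×10^4) = 3.45×10^-25 kg.

m ≈ 3.45×10^-25 kg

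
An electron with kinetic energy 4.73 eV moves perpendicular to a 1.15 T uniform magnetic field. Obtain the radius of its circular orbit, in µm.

Convert the energy: K = 4.73 eV = 7.57×10^-19 J.
v = √(2K/m) = √(2·7.57×10^-19/9.11×10^-31) = 1.29×10^6 m/s.
r = mv/(qB) = (9.11×10^-31)(1.29×10^6) / [(1×1.60×10^-19)(1.15)] = 6.38×10^-6 m.

r ≈ 6.38 µm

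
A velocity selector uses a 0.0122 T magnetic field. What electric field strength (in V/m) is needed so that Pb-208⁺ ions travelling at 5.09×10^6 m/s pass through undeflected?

qE = qvB ⇒ E = vB = (5.09×10^6)(0.0122) = 6.21×10^4 V/m.

E ≈ 6.21×10^4 V/m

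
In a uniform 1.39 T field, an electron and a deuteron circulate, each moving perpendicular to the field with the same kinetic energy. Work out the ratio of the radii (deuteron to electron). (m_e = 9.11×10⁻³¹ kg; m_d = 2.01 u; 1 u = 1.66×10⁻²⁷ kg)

ratio ≈ 60.5

r = √(2mK)/(qB) ⇒ at equal K, r ∝ √m/q.
r_{deuteron}/r_{electron} = 60.5.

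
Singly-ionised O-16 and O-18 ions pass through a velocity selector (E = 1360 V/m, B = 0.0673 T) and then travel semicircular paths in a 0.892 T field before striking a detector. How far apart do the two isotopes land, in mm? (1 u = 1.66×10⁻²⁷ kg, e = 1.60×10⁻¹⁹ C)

Δd ≈ 0.940 mm

Both emerge at v = E/B₁ = 2.02×10^4 m/s.
r = mv/(qB₂), so r₁ = 3.761×10^-3 m and r₂ = 4.231×10^-3 m, giving Δr = 4.70×10^-4 m.
After a semicircle each ion lands a diameter 2r from the entry slit, so the separation is 2Δr = 9.40×10^-4 m.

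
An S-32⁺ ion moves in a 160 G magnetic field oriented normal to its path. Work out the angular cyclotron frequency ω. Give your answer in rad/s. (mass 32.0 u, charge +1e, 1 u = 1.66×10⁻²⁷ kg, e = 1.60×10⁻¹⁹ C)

ω = qB/m = (1×1.60×10^-19)(0.0160) / (5.31×10^-26) = 4.82×10^4 rad/s.

ω ≈ 4.82×10^4 rad/s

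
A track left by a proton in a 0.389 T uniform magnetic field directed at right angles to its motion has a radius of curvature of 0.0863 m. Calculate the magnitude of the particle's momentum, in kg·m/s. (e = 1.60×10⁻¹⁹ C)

p ≈ 5.37×10^-21 kg·m/s

Since qvB = mv²/r, the momentum p = mv = qBr.
p = (1×1.60×10^-19)(0.389)(0.0863) = 5.37×10^-21 kg·m/s.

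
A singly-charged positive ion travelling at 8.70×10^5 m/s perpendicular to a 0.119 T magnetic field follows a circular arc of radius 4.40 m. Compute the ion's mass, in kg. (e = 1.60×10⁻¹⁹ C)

m ≈ 9.63×10^-26 kg

qvB = mv²/r ⇒ m = qBr/v.
m = (1×1.60×10^-19)(0.119)(4.40) / (8.70×10^5) = 9.63×10^-26 kg.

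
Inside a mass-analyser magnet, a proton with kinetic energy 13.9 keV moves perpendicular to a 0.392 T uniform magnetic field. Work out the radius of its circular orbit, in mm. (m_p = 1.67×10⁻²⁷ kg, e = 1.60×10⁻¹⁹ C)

Convert the energy: K = 13.9 keV = 2.22×10^-15 J.
v = √(2K/m) = √(2·2.22×10^-15/1.67×10^-27) = 1.63×10^6 m/s.
r = mv/(qB) = (1.67×10^-27)(1.63×10^6) / [(1×1.60×10^-19)(0.392)] = 0.0435 m.

r ≈ 43.5 mm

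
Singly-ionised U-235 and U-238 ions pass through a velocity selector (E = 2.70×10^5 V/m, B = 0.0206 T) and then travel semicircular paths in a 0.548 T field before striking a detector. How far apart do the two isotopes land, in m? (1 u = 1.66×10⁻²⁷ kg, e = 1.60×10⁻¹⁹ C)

Both emerge at v = E/B₁ = 1.31×10^7 m/s.
r = mv/(qB₂), so r₁ = 58.314 m and r₂ = 59.058 m, giving Δr = 0.744 m.
After a semicircle each ion lands a diameter 2r from the entry slit, so the separation is 2Δr = 1.49 m.

Δd ≈ 1.49 m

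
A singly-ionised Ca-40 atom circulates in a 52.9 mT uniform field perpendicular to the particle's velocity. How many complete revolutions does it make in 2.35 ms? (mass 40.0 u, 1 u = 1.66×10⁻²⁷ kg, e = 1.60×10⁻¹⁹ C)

T = 2πm/(qB) = 2π(6.64×10^-26) / [(1×1.60×10^-19)(0.0529)] = 4.9292×10^-5 s.
N = t/T = 2.35×10^-3 / 4.9292×10^-5 ≈ 47.68, so 47 complete revolutions.

N = 47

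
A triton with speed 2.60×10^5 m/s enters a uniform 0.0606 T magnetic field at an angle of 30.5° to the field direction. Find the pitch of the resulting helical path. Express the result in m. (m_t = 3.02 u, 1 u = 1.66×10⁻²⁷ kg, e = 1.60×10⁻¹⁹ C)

pitch ≈ 0.728 m

The velocity component along B is v∥ = v cos30.5° = 2.24×10^5 m/s.
The cyclotron period T = 2πm/(qB) = 3.25×10^-6 s is set by m, q, B alone.
Pitch = v∥·T = (2.24×10^5)(3.25×10^-6) = 0.728 m.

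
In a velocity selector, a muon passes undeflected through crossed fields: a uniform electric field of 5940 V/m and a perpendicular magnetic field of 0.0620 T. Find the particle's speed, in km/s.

v ≈ 95.8 km/s

For zero net force, qE = qvB, so v = E/B.
v = (5940) / (0.0620) = 9.58×10^4 m/s.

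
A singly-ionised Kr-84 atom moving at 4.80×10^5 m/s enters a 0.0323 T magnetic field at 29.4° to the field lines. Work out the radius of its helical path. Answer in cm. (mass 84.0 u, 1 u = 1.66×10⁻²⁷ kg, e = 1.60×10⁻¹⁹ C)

r ≈ 636 cm

Only the perpendicular component v⊥ = v sin29.4° = 2.36×10^5 m/s is bent by the field.
r = m v⊥ /(qB) = (1.39×10^-25)(2.36×10^5) / [(1×1.60×10^-19)(0.0323)] = 6.36 m.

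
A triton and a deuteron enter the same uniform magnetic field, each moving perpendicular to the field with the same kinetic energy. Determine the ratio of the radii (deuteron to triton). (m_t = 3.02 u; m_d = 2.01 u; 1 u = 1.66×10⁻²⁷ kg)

ratio ≈ 0.816

r = √(2mK)/(qB) ⇒ at equal K, r ∝ √m/q.
r_{deuteron}/r_{triton} = 0.816.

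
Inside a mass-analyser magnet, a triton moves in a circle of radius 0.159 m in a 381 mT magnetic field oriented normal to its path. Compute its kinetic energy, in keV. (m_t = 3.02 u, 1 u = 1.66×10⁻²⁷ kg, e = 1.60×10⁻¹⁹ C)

K ≈ 58.6 keV

v = qBr/m = (1×1.60×10^-19)(0.381)(0.159) / (5.01×10^-27) = 1.93×10^6 m/s.
K = ½mv² = 0.5·(5.01×10^-27)·(1.93×10^6)² = 9.37×10^-15 J = 58.6 keV.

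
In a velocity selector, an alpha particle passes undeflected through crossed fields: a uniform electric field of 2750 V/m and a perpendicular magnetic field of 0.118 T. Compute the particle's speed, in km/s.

v ≈ 23.3 km/s

For zero net force, qE = qvB, so v = E/B.
v = (2750) / (0.118) = 2.33×10^4 m/s.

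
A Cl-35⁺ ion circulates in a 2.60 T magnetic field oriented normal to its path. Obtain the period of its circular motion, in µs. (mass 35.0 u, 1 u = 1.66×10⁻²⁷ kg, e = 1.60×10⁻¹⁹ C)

T ≈ 0.878 µs

The cyclotron period is independent of speed: T = 2πm/(qB).
T = 2π(5.81×10^-26) / [(1×1.60×10^-19)(2.60)] = 8.78×10^-7 s.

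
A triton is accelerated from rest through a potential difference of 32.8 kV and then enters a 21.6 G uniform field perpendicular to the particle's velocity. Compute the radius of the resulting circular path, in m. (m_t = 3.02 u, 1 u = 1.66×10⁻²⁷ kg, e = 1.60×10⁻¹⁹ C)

The kinetic energy gained is K = qV = (1×1.60×10^-19)(3.28×10^4) = 5.25×10^-15 J.
v = √(2K/m) = 1.45×10^6 m/s.
r = mv/(qB) = (5.01×10^-27)(1.45×10^6) / [(1×1.60×10^-19)(2.16×10^-3)] = 21.0 m.

r ≈ 21.0 m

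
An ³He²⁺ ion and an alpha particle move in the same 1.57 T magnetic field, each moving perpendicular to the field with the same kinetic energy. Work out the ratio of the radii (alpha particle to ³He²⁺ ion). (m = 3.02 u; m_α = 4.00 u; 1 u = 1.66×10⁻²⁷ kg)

ratio ≈ 1.15

r = √(2mK)/(qB) ⇒ at equal K, r ∝ √m/q.
r_{alpha particle}/r_{³He²⁺ ion} = 1.15.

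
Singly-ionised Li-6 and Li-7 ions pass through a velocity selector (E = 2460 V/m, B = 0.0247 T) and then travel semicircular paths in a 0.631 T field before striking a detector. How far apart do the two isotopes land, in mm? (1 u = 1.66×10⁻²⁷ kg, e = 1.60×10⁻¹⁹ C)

Δd ≈ 3.28 mm

Both emerge at v = E/B₁ = 9.96×10^4 m/s.
r = mv/(qB₂), so r₁ = 9.825×10^-3 m and r₂ = 0.01146 m, giving Δr = 1.64×10^-3 m.
After a semicircle each ion lands a diameter 2r from the entry slit, so the separation is 2Δr = 3.28×10^-3 m.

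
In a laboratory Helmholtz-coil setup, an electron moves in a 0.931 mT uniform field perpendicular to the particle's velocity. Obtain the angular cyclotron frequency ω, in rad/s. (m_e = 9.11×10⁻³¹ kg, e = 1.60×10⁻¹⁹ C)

ω ≈ 1.64×10^8 rad/s

ω = qB/m = (1×1.60×10^-19)(9.31×10^-4) / (9.11×10^-31) = 1.64×10^8 rad/s.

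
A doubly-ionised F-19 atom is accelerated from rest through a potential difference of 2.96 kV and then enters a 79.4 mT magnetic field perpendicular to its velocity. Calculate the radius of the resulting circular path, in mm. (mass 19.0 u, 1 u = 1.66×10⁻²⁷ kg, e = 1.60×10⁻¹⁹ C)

r ≈ 304 mm

The kinetic energy gained is K = qV = (2×1.60×10^-19)(2960) = 9.47×10^-16 J.
v = √(2K/m) = 2.45×10^5 m/s.
r = mv/(qB) = (3.15×10^-26)(2.45×10^5) / [(2×1.60×10^-19)(0.0794)] = 0.304 m.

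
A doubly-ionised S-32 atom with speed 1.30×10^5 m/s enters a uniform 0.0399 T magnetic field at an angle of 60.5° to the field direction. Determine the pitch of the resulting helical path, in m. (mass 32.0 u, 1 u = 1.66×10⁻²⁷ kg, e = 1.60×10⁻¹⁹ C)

The velocity component along B is v∥ = v cos60.5° = 6.40×10^4 m/s.
The cyclotron period T = 2πm/(qB) = 2.61×10^-5 s is set by m, q, B alone.
Pitch = v∥·T = (6.40×10^4)(2.61×10^-5) = 1.67 m.

pitch ≈ 1.67 m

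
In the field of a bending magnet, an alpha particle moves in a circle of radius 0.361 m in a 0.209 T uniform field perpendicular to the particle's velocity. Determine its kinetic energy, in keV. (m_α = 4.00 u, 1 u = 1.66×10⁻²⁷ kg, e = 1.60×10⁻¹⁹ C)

v = qBr/m = (2×1.60×10^-19)(0.209)(0.361) / (6.64×10^-27) = 3.64×10^6 m/s.
K = ½mv² = 0.5·(6.64×10^-27)·(3.64×10^6)² = 4.39×10^-14 J = 274 keV.

K ≈ 274 keV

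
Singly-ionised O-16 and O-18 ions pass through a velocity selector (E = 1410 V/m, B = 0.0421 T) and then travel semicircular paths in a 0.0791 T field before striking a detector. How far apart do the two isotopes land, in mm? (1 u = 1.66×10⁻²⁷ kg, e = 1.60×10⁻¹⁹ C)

Both emerge at v = E/B₁ = 3.35×10^4 m/s.
r = mv/(qB₂), so r₁ = 0.07029 m and r₂ = 0.07907 m, giving Δr = 8.79×10^-3 m.
After a semicircle each ion lands a diameter 2r from the entry slit, so the separation is 2Δr = 0.0176 m.

Δd ≈ 17.6 mm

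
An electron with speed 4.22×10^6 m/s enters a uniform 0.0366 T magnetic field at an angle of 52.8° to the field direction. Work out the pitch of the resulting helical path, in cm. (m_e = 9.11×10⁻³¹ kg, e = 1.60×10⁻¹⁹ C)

pitch ≈ 0.249 cm

The velocity component along B is v∥ = v cos52.8° = 2.55×10^6 m/s.
The cyclotron period T = 2πm/(qB) = 9.77×10^-10 s is set by m, q, B alone.
Pitch = v∥·T = (2.55×10^6)(9.77×10^-10) = 2.49×10^-3 m.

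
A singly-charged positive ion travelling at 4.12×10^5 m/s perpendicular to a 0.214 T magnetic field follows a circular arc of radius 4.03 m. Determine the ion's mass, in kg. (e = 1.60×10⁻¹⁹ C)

qvB = mv²/r ⇒ m = qBr/v.
m = (1×1.60×10^-19)(0.214)(4.03) / (4.12×10^5) = 3.35×10^-25 kg.

m ≈ 3.35×10^-25 kg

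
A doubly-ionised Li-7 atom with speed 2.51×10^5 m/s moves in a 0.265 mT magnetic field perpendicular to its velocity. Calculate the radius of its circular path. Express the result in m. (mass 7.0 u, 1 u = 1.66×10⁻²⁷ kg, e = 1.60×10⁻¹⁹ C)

The magnetic force provides the centripetal force: qvB = mv²/r, so r = mv/(qB).
r = (1.16×10^-26 kg)(2.51×10^5 m/s) / [(2×1.60×10^-19 C)(2.65×10^-4 T)] = 34.4 m.

r ≈ 34.4 m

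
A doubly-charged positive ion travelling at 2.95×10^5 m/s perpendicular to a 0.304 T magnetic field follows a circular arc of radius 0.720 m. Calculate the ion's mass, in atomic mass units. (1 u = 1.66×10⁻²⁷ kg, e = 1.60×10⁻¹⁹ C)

m ≈ 143 u

qvB = mv²/r ⇒ m = qBr/v.
m = (2×1.60×10^-19)(0.304)(0.720) / (2.95×10^5) = 2.37×10^-25 kg = 143 u.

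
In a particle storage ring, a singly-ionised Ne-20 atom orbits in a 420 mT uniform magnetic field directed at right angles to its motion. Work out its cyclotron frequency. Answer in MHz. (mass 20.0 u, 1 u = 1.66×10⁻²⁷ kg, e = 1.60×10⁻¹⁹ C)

f ≈ 0.322 MHz

f = qB/(2πm) = (1×1.60×10^-19)(0.420) / [2π(3.32×10^-26)] = 3.22×10^5 Hz.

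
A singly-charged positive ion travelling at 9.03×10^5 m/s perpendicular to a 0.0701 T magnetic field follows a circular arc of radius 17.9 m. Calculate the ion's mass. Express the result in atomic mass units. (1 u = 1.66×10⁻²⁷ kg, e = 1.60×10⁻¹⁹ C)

m ≈ 134 u

qvB = mv²/r ⇒ m = qBr/v.
m = (1×1.60×10^-19)(0.0701)(17.9) / (9.03×10^5) = 2.22×10^-25 kg = 134 u.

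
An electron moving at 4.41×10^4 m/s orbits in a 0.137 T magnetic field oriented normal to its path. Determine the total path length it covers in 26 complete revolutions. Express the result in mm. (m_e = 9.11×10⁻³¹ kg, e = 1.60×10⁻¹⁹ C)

r = mv/(qB) = 1.83×10^-6 m, so one revolution covers 2πr = 1.15×10^-5 m.
In 26 revolutions: L = 26·2πr = 2.99×10^-4 m.

L ≈ 0.299 mm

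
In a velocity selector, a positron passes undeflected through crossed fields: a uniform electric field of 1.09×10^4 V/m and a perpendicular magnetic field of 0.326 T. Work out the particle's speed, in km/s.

For zero net force, qE = qvB, so v = E/B.
v = (1.09×10^4) / (0.326) = 3.34×10^4 m/s.

v ≈ 33.4 km/s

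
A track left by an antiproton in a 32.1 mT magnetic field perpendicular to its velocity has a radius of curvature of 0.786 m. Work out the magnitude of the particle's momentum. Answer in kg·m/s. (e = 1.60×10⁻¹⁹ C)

p ≈ 4.04×10^-21 kg·m/s

Since qvB = mv²/r, the momentum p = mv = qBr.
p = (1×1.60×10^-19)(0.0321)(0.786) = 4.04×10^-21 kg·m/s.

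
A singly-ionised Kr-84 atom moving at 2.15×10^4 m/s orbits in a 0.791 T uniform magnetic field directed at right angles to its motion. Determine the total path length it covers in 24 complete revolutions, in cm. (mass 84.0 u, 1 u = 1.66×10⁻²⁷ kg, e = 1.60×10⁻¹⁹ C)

L ≈ 357 cm

r = mv/(qB) = 0.0237 m, so one revolution covers 2πr = 0.149 m.
In 24 revolutions: L = 24·2πr = 3.57 m.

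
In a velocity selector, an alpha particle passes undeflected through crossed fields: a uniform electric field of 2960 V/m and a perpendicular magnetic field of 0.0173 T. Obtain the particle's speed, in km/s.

For zero net force, qE = qvB, so v = E/B.
v = (2960) / (0.0173) = 1.71×10^5 m/s.

v ≈ 171 km/s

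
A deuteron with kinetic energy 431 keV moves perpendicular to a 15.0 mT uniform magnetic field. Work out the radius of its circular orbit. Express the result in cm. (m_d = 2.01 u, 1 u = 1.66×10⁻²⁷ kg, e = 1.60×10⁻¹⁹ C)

Convert the energy: K = 431 keV = 6.90×10^-14 J.
v = √(2K/m) = √(2·6.90×10^-14/3.34×10^-27) = 6.43×10^6 m/s.
r = mv/(qB) = (3.34×10^-27)(6.43×10^6) / [(1×1.60×10^-19)(0.0150)] = 8.94 m.

r ≈ 894 cm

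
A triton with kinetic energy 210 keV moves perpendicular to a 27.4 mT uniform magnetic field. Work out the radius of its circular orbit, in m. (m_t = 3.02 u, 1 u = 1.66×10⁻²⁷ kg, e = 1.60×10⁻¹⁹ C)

Convert the energy: K = 210 keV = 3.36×10^-14 J.
v = √(2K/m) = √(2·3.36×10^-14/5.01×10^-27) = 3.66×10^6 m/s.
r = mv/(qB) = (5.01×10^-27)(3.66×10^6) / [(1×1.60×10^-19)(0.0274)] = 4.19 m.

r ≈ 4.19 m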